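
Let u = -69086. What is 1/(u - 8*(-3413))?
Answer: -1/41782 ≈ -2.3934e-5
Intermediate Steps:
1/(u - 8*(-3413)) = 1/(-69086 - 8*(-3413)) = 1/(-69086 + 27304) = 1/(-41782) = -1/41782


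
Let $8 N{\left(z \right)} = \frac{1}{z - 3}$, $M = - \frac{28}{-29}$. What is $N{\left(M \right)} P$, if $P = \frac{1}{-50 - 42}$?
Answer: $\frac{29}{43424} \approx 0.00066783$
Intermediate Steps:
$M = \frac{28}{29}$ ($M = \left(-28\right) \left(- \frac{1}{29}\right) = \frac{28}{29} \approx 0.96552$)
$N{\left(z \right)} = \frac{1}{8 \left(-3 + z\right)}$ ($N{\left(z \right)} = \frac{1}{8 \left(z - 3\right)} = \frac{1}{8 \left(-3 + z\right)}$)
$P = - \frac{1}{92}$ ($P = \frac{1}{-92} = - \frac{1}{92} \approx -0.01087$)
$N{\left(M \right)} P = \frac{1}{8 \left(-3 + \frac{28}{29}\right)} \left(- \frac{1}{92}\right) = \frac{1}{8 \left(- \frac{59}{29}\right)} \left(- \frac{1}{92}\right) = \frac{1}{8} \left(- \frac{29}{59}\right) \left(- \frac{1}{92}\right) = \left(- \frac{29}{472}\right) \left(- \frac{1}{92}\right) = \frac{29}{43424}$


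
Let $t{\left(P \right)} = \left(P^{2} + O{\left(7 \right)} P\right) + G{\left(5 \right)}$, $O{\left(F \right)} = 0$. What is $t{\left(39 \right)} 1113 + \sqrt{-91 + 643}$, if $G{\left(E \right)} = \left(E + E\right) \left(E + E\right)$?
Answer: $1804173 + 2 \sqrt{138} \approx 1.8042 \cdot 10^{6}$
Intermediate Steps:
$G{\left(E \right)} = 4 E^{2}$ ($G{\left(E \right)} = 2 E 2 E = 4 E^{2}$)
$t{\left(P \right)} = 100 + P^{2}$ ($t{\left(P \right)} = \left(P^{2} + 0 P\right) + 4 \cdot 5^{2} = \left(P^{2} + 0\right) + 4 \cdot 25 = P^{2} + 100 = 100 + P^{2}$)
$t{\left(39 \right)} 1113 + \sqrt{-91 + 643} = \left(100 + 39^{2}\right) 1113 + \sqrt{-91 + 643} = \left(100 + 1521\right) 1113 + \sqrt{552} = 1621 \cdot 1113 + 2 \sqrt{138} = 1804173 + 2 \sqrt{138}$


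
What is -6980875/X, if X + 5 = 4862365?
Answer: -1396175/972472 ≈ -1.4357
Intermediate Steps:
X = 4862360 (X = -5 + 4862365 = 4862360)
-6980875/X = -6980875/4862360 = -6980875*1/4862360 = -1396175/972472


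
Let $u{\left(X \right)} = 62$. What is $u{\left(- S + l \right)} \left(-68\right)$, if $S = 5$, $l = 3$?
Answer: $-4216$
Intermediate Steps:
$u{\left(- S + l \right)} \left(-68\right) = 62 \left(-68\right) = -4216$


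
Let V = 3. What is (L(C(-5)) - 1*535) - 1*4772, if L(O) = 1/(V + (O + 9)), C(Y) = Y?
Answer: -37148/7 ≈ -5306.9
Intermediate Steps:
L(O) = 1/(12 + O) (L(O) = 1/(3 + (O + 9)) = 1/(3 + (9 + O)) = 1/(12 + O))
(L(C(-5)) - 1*535) - 1*4772 = (1/(12 - 5) - 1*535) - 1*4772 = (1/7 - 535) - 4772 = (⅐ - 535) - 4772 = -3744/7 - 4772 = -37148/7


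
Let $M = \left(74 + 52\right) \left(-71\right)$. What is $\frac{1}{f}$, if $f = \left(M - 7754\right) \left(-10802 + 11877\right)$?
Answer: $- \frac{1}{17952500} \approx -5.5703 \cdot 10^{-8}$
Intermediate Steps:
$M = -8946$ ($M = 126 \left(-71\right) = -8946$)
$f = -17952500$ ($f = \left(-8946 - 7754\right) \left(-10802 + 11877\right) = \left(-16700\right) 1075 = -17952500$)
$\frac{1}{f} = \frac{1}{-17952500} = - \frac{1}{17952500}$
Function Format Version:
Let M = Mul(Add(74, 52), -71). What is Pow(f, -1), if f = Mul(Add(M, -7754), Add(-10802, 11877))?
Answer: Rational(-1, 17952500) ≈ -5.5703e-8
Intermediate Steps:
M = -8946 (M = Mul(126, -71) = -8946)
f = -17952500 (f = Mul(Add(-8946, -7754), Add(-10802, 11877)) = Mul(-16700, 1075) = -17952500)
Pow(f, -1) = Pow(-17952500, -1) = Rational(-1, 17952500)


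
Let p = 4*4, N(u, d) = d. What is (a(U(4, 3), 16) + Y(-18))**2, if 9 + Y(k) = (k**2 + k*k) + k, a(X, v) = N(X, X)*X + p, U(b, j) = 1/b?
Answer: 103897249/256 ≈ 4.0585e+5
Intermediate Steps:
p = 16
a(X, v) = 16 + X**2 (a(X, v) = X*X + 16 = X**2 + 16 = 16 + X**2)
Y(k) = -9 + k + 2*k**2 (Y(k) = -9 + ((k**2 + k*k) + k) = -9 + ((k**2 + k**2) + k) = -9 + (2*k**2 + k) = -9 + (k + 2*k**2) = -9 + k + 2*k**2)
(a(U(4, 3), 16) + Y(-18))**2 = ((16 + (1/4)**2) + (-9 - 18 + 2*(-18)**2))**2 = ((16 + (1/4)**2) + (-9 - 18 + 2*324))**2 = ((16 + 1/16) + (-9 - 18 + 648))**2 = (257/16 + 621)**2 = (10193/16)**2 = 103897249/256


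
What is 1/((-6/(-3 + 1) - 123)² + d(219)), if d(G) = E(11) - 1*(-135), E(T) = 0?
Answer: 1/14535 ≈ 6.8799e-5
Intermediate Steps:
d(G) = 135 (d(G) = 0 - 1*(-135) = 0 + 135 = 135)
1/((-6/(-3 + 1) - 123)² + d(219)) = 1/((-6/(-3 + 1) - 123)² + 135) = 1/((-6/(-2) - 123)² + 135) = 1/((-6*(-½) - 123)² + 135) = 1/((3 - 123)² + 135) = 1/((-120)² + 135) = 1/(14400 + 135) = 1/14535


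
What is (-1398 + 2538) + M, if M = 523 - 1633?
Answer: 30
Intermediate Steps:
M = -1110
(-1398 + 2538) + M = (-1398 + 2538) - 1110 = 1140 - 1110 = 30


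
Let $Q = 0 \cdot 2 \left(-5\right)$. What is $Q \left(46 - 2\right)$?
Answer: $0$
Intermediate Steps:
$Q = 0$ ($Q = 0 \left(-5\right) = 0$)
$Q \left(46 - 2\right) = 0 \left(46 - 2\right) = 0 \cdot 44 = 0$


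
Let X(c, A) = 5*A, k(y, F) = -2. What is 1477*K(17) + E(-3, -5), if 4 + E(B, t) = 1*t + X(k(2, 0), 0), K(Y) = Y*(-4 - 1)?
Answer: -125554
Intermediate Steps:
K(Y) = -5*Y (K(Y) = Y*(-5) = -5*Y)
E(B, t) = -4 + t (E(B, t) = -4 + (1*t + 5*0) = -4 + (t + 0) = -4 + t)
1477*K(17) + E(-3, -5) = 1477*(-5*17) + (-4 - 5) = 1477*(-85) - 9 = -125545 - 9 = -125554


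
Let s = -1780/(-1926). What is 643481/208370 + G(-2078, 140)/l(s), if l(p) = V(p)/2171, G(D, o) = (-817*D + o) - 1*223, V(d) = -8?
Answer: -383982457384381/833480 ≈ -4.6070e+8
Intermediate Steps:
s = 890/963 (s = -1780*(-1/1926) = 890/963 ≈ 0.92420)
G(D, o) = -223 + o - 817*D (G(D, o) = (o - 817*D) - 223 = -223 + o - 817*D)
l(p) = -8/2171
643481/208370 + G(-2078, 140)/l(s) = 643481/208370 + (-223 + 140 - 817*(-2078))/(-8/2171) = 643481*(1/208370) + (-223 + 140 + 1697726)*(-2171/8) = 643481/208370 + 1697643*(-2171/8) = 643481/208370 - 3685582953/8 = -383982457384381/833480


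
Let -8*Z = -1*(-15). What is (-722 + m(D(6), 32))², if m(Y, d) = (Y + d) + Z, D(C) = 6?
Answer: 30107169/64 ≈ 4.7042e+5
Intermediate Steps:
Z = -15/8 (Z = -(-1)*(-15)/8 = -⅛*15 = -15/8 ≈ -1.8750)
m(Y, d) = -15/8 + Y + d (m(Y, d) = (Y + d) - 15/8 = -15/8 + Y + d)
(-722 + m(D(6), 32))² = (-722 + (-15/8 + 6 + 32))² = (-722 + 289/8)² = (-5487/8)² = 30107169/64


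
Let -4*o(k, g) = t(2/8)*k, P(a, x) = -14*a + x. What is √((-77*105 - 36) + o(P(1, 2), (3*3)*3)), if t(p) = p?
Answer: 9*I*√401/2 ≈ 90.112*I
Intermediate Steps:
P(a, x) = x - 14*a
o(k, g) = -k/16 (o(k, g) = -2/8*k/4 = -2*(⅛)*k/4 = -k/16)
√((-77*105 - 36) + o(P(1, 2), (3*3)*3)) = √((-77*105 - 36) - (2 - 14*1)/16) = √((-8085 - 36) - (2 - 14)/16) = √(-8121 - 1/16*(-12)) = √(-8121 + ¾) = √(-32481/4) = 9*I*√401/2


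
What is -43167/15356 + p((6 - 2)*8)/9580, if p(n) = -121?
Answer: -25962371/9194405 ≈ -2.8237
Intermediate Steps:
-43167/15356 + p((6 - 2)*8)/9580 = -43167/15356 - 121/9580 = -25962371/9194405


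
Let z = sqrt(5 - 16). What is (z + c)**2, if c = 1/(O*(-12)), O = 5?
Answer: (-1 + 60*I*sqrt(11))**2/3600 ≈ -11.0 - 0.11055*I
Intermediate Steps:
z = I*sqrt(11) (z = sqrt(-11) = I*sqrt(11) ≈ 3.3166*I)
c = -1/60 (c = 1/(5*(-12)) = 1/(-60) = -1/60 ≈ -0.016667)
(z + c)**2 = (I*sqrt(11) - 1/60)**2 = (-1/60 + I*sqrt(11))**2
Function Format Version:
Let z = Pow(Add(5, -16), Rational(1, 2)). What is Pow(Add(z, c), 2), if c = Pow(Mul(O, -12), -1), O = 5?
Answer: Mul(Rational(1, 3600), Pow(Add(-1, Mul(60, I, Pow(11, Rational(1, 2)))), 2)) ≈ Add(-11.000, Mul(-0.11055, I))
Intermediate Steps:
z = Mul(I, Pow(11, Rational(1, 2))) (z = Pow(-11, Rational(1, 2)) = Mul(I, Pow(11, Rational(1, 2))) ≈ Mul(3.3166, I))
c = Rational(-1, 60) (c = Pow(Mul(5, -12), -1) = Pow(-60, -1) = Rational(-1, 60) ≈ -0.016667)
Pow(Add(z, c), 2) = Pow(Add(Mul(I, Pow(11, Rational(1, 2))), Rational(-1, 60)), 2) = Pow(Add(Rational(-1, 60), Mul(I, Pow(11, Rational(1, 2)))), 2)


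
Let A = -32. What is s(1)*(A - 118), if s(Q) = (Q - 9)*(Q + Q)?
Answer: 2400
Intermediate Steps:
s(Q) = 2*Q*(-9 + Q) (s(Q) = (-9 + Q)*(2*Q) = 2*Q*(-9 + Q))
s(1)*(A - 118) = (2*1*(-9 + 1))*(-32 - 118) = (2*1*(-8))*(-150) = -16*(-150) = 2400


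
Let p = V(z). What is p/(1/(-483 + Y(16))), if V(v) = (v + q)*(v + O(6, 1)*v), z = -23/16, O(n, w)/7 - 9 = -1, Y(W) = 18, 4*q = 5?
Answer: -1828845/256 ≈ -7143.9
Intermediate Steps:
q = 5/4 (q = (¼)*5 = 5/4 ≈ 1.2500)
O(n, w) = 56 (O(n, w) = 63 + 7*(-1) = 63 - 7 = 56)
z = -23/16 (z = -23*1/16 = -23/16 ≈ -1.4375)
V(v) = 57*v*(5/4 + v) (V(v) = (v + 5/4)*(v + 56*v) = (5/4 + v)*(57*v) = 57*v*(5/4 + v))
p = 3933/256 (p = (57/4)*(-23/16)*(5 + 4*(-23/16)) = (57/4)*(-23/16)*(5 - 23/4) = (57/4)*(-23/16)*(-¾) = 3933/256 ≈ 15.363)
p/(1/(-483 + Y(16))) = 3933/(256*(1/(-483 + 18))) = 3933/(256*(1/(-465))) = 3933/(256*(-1/465)) = (3933/256)*(-465) = -1828845/256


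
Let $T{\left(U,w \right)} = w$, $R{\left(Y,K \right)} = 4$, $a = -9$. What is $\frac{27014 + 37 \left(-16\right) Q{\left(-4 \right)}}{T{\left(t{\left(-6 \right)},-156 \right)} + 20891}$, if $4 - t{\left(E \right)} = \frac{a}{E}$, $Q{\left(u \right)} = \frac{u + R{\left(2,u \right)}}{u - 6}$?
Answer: $\frac{2078}{1595} \approx 1.3028$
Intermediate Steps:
$Q{\left(u \right)} = \frac{4 + u}{-6 + u}$ ($Q{\left(u \right)} = \frac{u + 4}{u - 6} = \frac{4 + u}{-6 + u}$)
$t{\left(E \right)} = 4 + \frac{9}{E}$ ($t{\left(E \right)} = 4 - - \frac{9}{E} = 4 + \frac{9}{E}$)
$\frac{27014 + 37 \left(-16\right) Q{\left(-4 \right)}}{T{\left(t{\left(-6 \right)},-156 \right)} + 20891} = \frac{27014 + 37 \left(-16\right) \frac{4 - 4}{-6 - 4}}{-156 + 20891} = \frac{27014 - 592 \frac{1}{-10} \cdot 0}{20735} = \left(27014 - 592 \left(\left(- \frac{1}{10}\right) 0\right)\right) \frac{1}{20735} = \left(27014 - 0\right) \frac{1}{20735} = \left(27014 + 0\right) \frac{1}{20735} = 27014 \cdot \frac{1}{20735} = \frac{2078}{1595}$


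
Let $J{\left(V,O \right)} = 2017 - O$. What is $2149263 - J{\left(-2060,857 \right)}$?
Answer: $2148103$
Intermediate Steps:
$2149263 - J{\left(-2060,857 \right)} = 2149263 - \left(2017 - 857\right) = 2149263 - 1160 = 2148103$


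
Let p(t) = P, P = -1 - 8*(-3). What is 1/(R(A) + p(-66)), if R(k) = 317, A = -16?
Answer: 1/340 ≈ 0.0029412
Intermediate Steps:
P = 23 (P = -1 + 24 = 23)
p(t) = 23
1/(R(A) + p(-66)) = 1/(317 + 23) = 1/340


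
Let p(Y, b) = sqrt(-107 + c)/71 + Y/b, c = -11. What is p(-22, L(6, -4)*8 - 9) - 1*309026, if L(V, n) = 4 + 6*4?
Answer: -66440612/215 + I*sqrt(118)/71 ≈ -3.0903e+5 + 0.153*I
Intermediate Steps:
L(V, n) = 28 (L(V, n) = 4 + 24 = 28)
p(Y, b) = Y/b + I*sqrt(118)/71 (p(Y, b) = sqrt(-107 - 11)/71 + Y/b = sqrt(-118)*(1/71) + Y/b = (I*sqrt(118))*(1/71) + Y/b = I*sqrt(118)/71 + Y/b = Y/b + I*sqrt(118)/71)
p(-22, L(6, -4)*8 - 9) - 1*309026 = (-22/(28*8 - 9) + I*sqrt(118)/71) - 1*309026 = (-22/(224 - 9) + I*sqrt(118)/71) - 309026 = (-22/215 + I*sqrt(118)/71) - 309026 = -66440612/215 + I*sqrt(118)/71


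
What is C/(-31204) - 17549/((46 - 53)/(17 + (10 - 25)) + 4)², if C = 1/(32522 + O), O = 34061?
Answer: -145843135802673/2077655932 ≈ -70196.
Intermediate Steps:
C = 1/66583 (C = 1/(32522 + 34061) = 1/66583 ≈ 1.5019e-5)
C/(-31204) - 17549/((46 - 53)/(17 + (10 - 25)) + 4)² = (1/66583)/(-31204) - 17549/((46 - 53)/(17 + (10 - 25)) + 4)² = (1/66583)*(-1/31204) - 17549/(-7/(17 - 15) + 4)² = -1/2077655932 - 17549/(-7/2 + 4)² = -1/2077655932 - 17549/((½)²) = -1/2077655932 - 17549/¼ = -1/2077655932 - 17549*4 = -1/2077655932 - 70196 = -145843135802673/2077655932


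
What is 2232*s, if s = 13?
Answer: 29016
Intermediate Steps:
2232*s = 2232*13 = 29016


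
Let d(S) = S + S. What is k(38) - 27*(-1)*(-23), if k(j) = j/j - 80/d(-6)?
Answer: -1840/3 ≈ -613.33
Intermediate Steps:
d(S) = 2*S
k(j) = 23/3 (k(j) = j/j - 80/(2*(-6)) = 1 - 80/(-12) = 1 - 80*(-1/12) = 1 + 20/3 = 23/3)
k(38) - 27*(-1)*(-23) = 23/3 - 27*(-1)*(-23) = 23/3 - (-27)*(-23) = 23/3 - 1*621 = 23/3 - 621 = -1840/3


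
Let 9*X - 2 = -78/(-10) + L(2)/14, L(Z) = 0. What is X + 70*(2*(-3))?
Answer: -18851/45 ≈ -418.91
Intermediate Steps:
X = 49/45 (X = 2/9 + (-78/(-10) + 0/14)/9 = 2/9 + (-78*(-⅒) + 0*(1/14))/9 = 2/9 + (39/5 + 0)/9 = 2/9 + (⅑)*(39/5) = 2/9 + 13/15 = 49/45 ≈ 1.0889)
X + 70*(2*(-3)) = 49/45 + 70*(2*(-3)) = 49/45 + 70*(-6) = 49/45 - 420 = -18851/45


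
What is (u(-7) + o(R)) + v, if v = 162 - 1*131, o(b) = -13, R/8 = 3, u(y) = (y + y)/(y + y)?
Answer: 19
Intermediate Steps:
u(y) = 1 (u(y) = (2*y)/((2*y)) = (2*y)*(1/(2*y)) = 1)
R = 24 (R = 8*3 = 24)
v = 31 (v = 162 - 131 = 31)
(u(-7) + o(R)) + v = (1 - 13) + 31 = -12 + 31 = 19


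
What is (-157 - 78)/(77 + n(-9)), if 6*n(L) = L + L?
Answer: -235/74 ≈ -3.1757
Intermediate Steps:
n(L) = L/3 (n(L) = (L + L)/6 = (2*L)/6 = L/3)
(-157 - 78)/(77 + n(-9)) = (-157 - 78)/(77 + (1/3)*(-9)) = -235/(77 - 3) = -235/74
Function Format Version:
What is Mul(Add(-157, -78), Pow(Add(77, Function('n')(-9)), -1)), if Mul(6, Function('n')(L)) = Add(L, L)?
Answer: Rational(-235, 74) ≈ -3.1757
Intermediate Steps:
Function('n')(L) = Mul(Rational(1, 3), L) (Function('n')(L) = Mul(Rational(1, 6), Add(L, L)) = Mul(Rational(1, 6), Mul(2, L)) = Mul(Rational(1, 3), L))
Mul(Add(-157, -78), Pow(Add(77, Function('n')(-9)), -1)) = Mul(Add(-157, -78), Pow(Add(77, Mul(Rational(1, 3), -9)), -1)) = Mul(-235, Pow(Add(77, -3), -1)) = Mul(-235, Pow(74, -1)) = Mul(-235, Rational(1, 74)) = Rational(-235, 74)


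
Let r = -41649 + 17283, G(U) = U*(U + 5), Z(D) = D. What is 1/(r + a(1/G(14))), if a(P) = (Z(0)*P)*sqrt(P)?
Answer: -1/24366 ≈ -4.1041e-5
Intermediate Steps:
G(U) = U*(5 + U)
r = -24366
a(P) = 0 (a(P) = (0*P)*sqrt(P) = 0*sqrt(P) = 0)
1/(r + a(1/G(14))) = 1/(-24366 + 0) = 1/(-24366) = -1/24366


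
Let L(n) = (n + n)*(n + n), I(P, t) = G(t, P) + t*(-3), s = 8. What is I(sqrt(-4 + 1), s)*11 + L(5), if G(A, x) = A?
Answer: -76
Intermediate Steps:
I(P, t) = -2*t (I(P, t) = t + t*(-3) = t - 3*t = -2*t)
L(n) = 4*n**2 (L(n) = (2*n)*(2*n) = 4*n**2)
I(sqrt(-4 + 1), s)*11 + L(5) = -2*8*11 + 4*5**2 = -16*11 + 4*25 = -176 + 100 = -76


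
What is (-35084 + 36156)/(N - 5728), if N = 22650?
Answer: 536/8461 ≈ 0.063349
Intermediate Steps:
(-35084 + 36156)/(N - 5728) = (-35084 + 36156)/(22650 - 5728) = 1072/16922 = 1072*(1/16922) = 536/8461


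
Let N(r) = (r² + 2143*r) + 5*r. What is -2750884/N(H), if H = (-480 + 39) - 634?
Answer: 2750884/1153475 ≈ 2.3849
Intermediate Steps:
H = -1075 (H = -441 - 634 = -1075)
N(r) = r² + 2148*r
-2750884/N(H) = -2750884*(-1/(1075*(2148 - 1075))) = -2750884/((-1075*1073)) = -2750884/(-1153475) = -2750884*(-1/1153475) = 2750884/1153475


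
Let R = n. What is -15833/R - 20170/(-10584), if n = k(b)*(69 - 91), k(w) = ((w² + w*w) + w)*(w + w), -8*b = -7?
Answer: 15808283/91476 ≈ 172.81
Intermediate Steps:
b = 7/8 (b = -⅛*(-7) = 7/8 ≈ 0.87500)
k(w) = 2*w*(w + 2*w²) (k(w) = ((w² + w²) + w)*(2*w) = (2*w² + w)*(2*w) = (w + 2*w²)*(2*w) = 2*w*(w + 2*w²))
n = -5929/64 (n = ((7/8)²*(2 + 4*(7/8)))*(69 - 91) = (49*(2 + 7/2)/64)*(-22) = ((49/64)*(11/2))*(-22) = (539/128)*(-22) = -5929/64 ≈ -92.641)
R = -5929/64 ≈ -92.641
-15833/R - 20170/(-10584) = -15833/(-5929/64) - 20170/(-10584) = -15833*(-64/5929) - 20170*(-1/10584) = 1013312/5929 + 10085/5292 = 15808283/91476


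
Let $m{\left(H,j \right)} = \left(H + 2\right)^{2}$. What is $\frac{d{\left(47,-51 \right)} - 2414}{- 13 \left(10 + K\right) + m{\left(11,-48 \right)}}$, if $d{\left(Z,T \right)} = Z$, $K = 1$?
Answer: $- \frac{2367}{26} \approx -91.038$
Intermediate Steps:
$m{\left(H,j \right)} = \left(2 + H\right)^{2}$
$\frac{d{\left(47,-51 \right)} - 2414}{- 13 \left(10 + K\right) + m{\left(11,-48 \right)}} = \frac{47 - 2414}{- 13 \left(10 + 1\right) + \left(2 + 11\right)^{2}} = - \frac{2367}{\left(-13\right) 11 + 13^{2}} = - \frac{2367}{-143 + 169} = - \frac{2367}{26}$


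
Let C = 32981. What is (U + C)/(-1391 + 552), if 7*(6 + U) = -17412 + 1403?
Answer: -30688/839 ≈ -36.577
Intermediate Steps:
U = -2293 (U = -6 + (-17412 + 1403)/7 = -6 + (⅐)*(-16009) = -6 - 2287 = -2293)
(U + C)/(-1391 + 552) = (-2293 + 32981)/(-1391 + 552) = 30688/(-839) = 30688*(-1/839) = -30688/839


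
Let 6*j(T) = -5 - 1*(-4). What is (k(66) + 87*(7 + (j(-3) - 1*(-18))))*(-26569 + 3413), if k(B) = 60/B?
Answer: -550545478/11 ≈ -5.0050e+7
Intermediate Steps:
j(T) = -1/6 (j(T) = (-5 - 1*(-4))/6 = (-5 + 4)/6 = (1/6)*(-1) = -1/6)
(k(66) + 87*(7 + (j(-3) - 1*(-18))))*(-26569 + 3413) = (60/66 + 87*(7 + (-1/6 - 1*(-18))))*(-26569 + 3413) = (60*(1/66) + 87*(7 + (-1/6 + 18)))*(-23156) = (10/11 + 87*(7 + 107/6))*(-23156) = (10/11 + 87*(149/6))*(-23156) = (10/11 + 4321/2)*(-23156) = (47551/22)*(-23156) = -550545478/11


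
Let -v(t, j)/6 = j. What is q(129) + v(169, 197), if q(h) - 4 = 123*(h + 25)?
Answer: 17764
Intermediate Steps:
q(h) = 3079 + 123*h (q(h) = 4 + 123*(h + 25) = 4 + 123*(25 + h) = 4 + (3075 + 123*h) = 3079 + 123*h)
v(t, j) = -6*j
q(129) + v(169, 197) = (3079 + 123*129) - 6*197 = (3079 + 15867) - 1182 = 18946 - 1182 = 17764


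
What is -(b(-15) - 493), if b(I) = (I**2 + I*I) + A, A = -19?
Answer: 62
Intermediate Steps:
b(I) = -19 + 2*I**2 (b(I) = (I**2 + I*I) - 19 = (I**2 + I**2) - 19 = 2*I**2 - 19 = -19 + 2*I**2)
-(b(-15) - 493) = -((-19 + 2*(-15)**2) - 493) = -((-19 + 2*225) - 493) = -((-19 + 450) - 493) = -(431 - 493) = -1*(-62) = 62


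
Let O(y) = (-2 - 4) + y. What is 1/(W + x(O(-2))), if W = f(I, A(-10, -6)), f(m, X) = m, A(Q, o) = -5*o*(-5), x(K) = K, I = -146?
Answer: -1/154 ≈ -0.0064935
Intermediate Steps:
O(y) = -6 + y
A(Q, o) = 25*o
W = -146
1/(W + x(O(-2))) = 1/(-146 + (-6 - 2)) = 1/(-146 - 8) = 1/(-154) = -1/154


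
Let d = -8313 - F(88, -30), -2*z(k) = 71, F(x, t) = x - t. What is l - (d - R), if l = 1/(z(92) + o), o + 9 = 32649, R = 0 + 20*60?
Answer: 628027881/65209 ≈ 9631.0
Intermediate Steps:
z(k) = -71/2 (z(k) = -½*71 = -71/2)
R = 1200 (R = 0 + 1200 = 1200)
d = -8431 (d = -8313 - (88 - 1*(-30)) = -8313 - (88 + 30) = -8313 - 1*118 = -8313 - 118 = -8431)
o = 32640 (o = -9 + 32649 = 32640)
l = 2/65209 (l = 1/(-71/2 + 32640) = 1/(65209/2) = 2/65209 ≈ 3.0671e-5)
l - (d - R) = 2/65209 - (-8431 - 1*1200) = 2/65209 - (-8431 - 1200) = 2/65209 - 1*(-9631) = 2/65209 + 9631 = 628027881/65209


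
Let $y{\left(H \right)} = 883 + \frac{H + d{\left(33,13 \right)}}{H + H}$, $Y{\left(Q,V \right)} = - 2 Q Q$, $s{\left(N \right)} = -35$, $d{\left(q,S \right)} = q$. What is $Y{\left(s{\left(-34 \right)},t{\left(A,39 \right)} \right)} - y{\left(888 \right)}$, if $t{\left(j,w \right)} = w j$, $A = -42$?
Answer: $- \frac{1973443}{592} \approx -3333.5$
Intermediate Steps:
$t{\left(j,w \right)} = j w$
$Y{\left(Q,V \right)} = - 2 Q^{2}$
$y{\left(H \right)} = 883 + \frac{33 + H}{2 H}$ ($y{\left(H \right)} = 883 + \frac{H + 33}{H + H} = 883 + \frac{33 + H}{2 H}$)
$Y{\left(s{\left(-34 \right)},t{\left(A,39 \right)} \right)} - y{\left(888 \right)} = - 2 \left(-35\right)^{2} - \frac{3 \left(11 + 589 \cdot 888\right)}{2 \cdot 888} = \left(-2\right) 1225 - \frac{3}{2} \cdot \frac{1}{888} \left(11 + 523032\right) = -2450 - \frac{3}{2} \cdot \frac{1}{888} \cdot 523043 = -2450 - \frac{523043}{592} = - \frac{1973443}{592}$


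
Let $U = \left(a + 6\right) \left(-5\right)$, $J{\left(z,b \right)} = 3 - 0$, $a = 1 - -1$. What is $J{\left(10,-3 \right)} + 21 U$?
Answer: $-837$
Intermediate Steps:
$a = 2$ ($a = 1 + 1 = 2$)
$J{\left(z,b \right)} = 3$ ($J{\left(z,b \right)} = 3 + 0 = 3$)
$U = -40$ ($U = \left(2 + 6\right) \left(-5\right) = 8 \left(-5\right) = -40$)
$J{\left(10,-3 \right)} + 21 U = 3 + 21 \left(-40\right) = 3 - 840 = -837$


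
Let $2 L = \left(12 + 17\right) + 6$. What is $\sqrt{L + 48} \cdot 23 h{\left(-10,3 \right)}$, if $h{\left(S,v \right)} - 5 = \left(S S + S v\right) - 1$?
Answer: $851 \sqrt{262} \approx 13775.0$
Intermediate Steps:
$L = \frac{35}{2}$ ($L = \frac{\left(12 + 17\right) + 6}{2} = \frac{29 + 6}{2} = \frac{1}{2} \cdot 35 = \frac{35}{2} \approx 17.5$)
$h{\left(S,v \right)} = 4 + S^{2} + S v$ ($h{\left(S,v \right)} = 5 - \left(1 - S S - S v\right) = 5 - \left(1 - S^{2} - S v\right) = 5 + \left(-1 + S^{2} + S v\right) = 4 + S^{2} + S v$)
$\sqrt{L + 48} \cdot 23 h{\left(-10,3 \right)} = \sqrt{\frac{35}{2} + 48} \cdot 23 \left(4 + \left(-10\right)^{2} - 30\right) = \sqrt{\frac{131}{2}} \cdot 23 \left(4 + 100 - 30\right) = \frac{\sqrt{262}}{2} \cdot 23 \cdot 74 = \frac{23 \sqrt{262}}{2} \cdot 74 = 851 \sqrt{262}$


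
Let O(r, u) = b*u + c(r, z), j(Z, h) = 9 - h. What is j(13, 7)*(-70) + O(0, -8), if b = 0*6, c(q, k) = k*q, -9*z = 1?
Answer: -140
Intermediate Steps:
z = -⅑ (z = -⅑*1 = -⅑ ≈ -0.11111)
b = 0
O(r, u) = -r/9 (O(r, u) = 0*u - r/9 = 0 - r/9 = -r/9)
j(13, 7)*(-70) + O(0, -8) = (9 - 1*7)*(-70) - ⅑*0 = (9 - 7)*(-70) + 0 = 2*(-70) + 0 = -140 + 0 = -140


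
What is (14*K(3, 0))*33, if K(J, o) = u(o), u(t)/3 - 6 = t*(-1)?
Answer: 8316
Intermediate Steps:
u(t) = 18 - 3*t (u(t) = 18 + 3*(t*(-1)) = 18 + 3*(-t) = 18 - 3*t)
K(J, o) = 18 - 3*o
(14*K(3, 0))*33 = (14*(18 - 3*0))*33 = (14*(18 + 0))*33 = (14*18)*33 = 252*33 = 8316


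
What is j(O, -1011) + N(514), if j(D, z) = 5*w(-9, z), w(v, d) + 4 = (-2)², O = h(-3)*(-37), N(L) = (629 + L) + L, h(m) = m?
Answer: 1657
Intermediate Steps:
N(L) = 629 + 2*L
O = 111 (O = -3*(-37) = 111)
w(v, d) = 0 (w(v, d) = -4 + (-2)² = -4 + 4 = 0)
j(D, z) = 0 (j(D, z) = 5*0 = 0)
j(O, -1011) + N(514) = 0 + (629 + 2*514) = 0 + (629 + 1028) = 0 + 1657 = 1657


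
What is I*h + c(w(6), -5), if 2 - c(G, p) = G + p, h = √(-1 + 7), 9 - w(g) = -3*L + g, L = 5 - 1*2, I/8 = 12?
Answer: -5 + 96*√6 ≈ 230.15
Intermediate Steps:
I = 96 (I = 8*12 = 96)
L = 3 (L = 5 - 2 = 3)
w(g) = 18 - g (w(g) = 9 - (-3*3 + g) = 9 - (-9 + g) = 9 + (9 - g) = 18 - g)
h = √6 ≈ 2.4495
c(G, p) = 2 - G - p (c(G, p) = 2 - (G + p) = 2 + (-G - p) = 2 - G - p)
I*h + c(w(6), -5) = 96*√6 + (2 - (18 - 1*6) - 1*(-5)) = 96*√6 + (2 - (18 - 6) + 5) = 96*√6 + (2 - 1*12 + 5) = 96*√6 + (2 - 12 + 5) = 96*√6 - 5 = -5 + 96*√6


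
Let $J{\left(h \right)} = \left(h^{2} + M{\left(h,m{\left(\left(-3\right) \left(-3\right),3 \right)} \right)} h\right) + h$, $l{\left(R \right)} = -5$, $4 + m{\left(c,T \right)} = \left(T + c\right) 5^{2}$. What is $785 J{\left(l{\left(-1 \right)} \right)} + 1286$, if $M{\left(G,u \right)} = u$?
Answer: $-1144814$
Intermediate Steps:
$m{\left(c,T \right)} = -4 + 25 T + 25 c$ ($m{\left(c,T \right)} = -4 + \left(T + c\right) 5^{2} = -4 + \left(T + c\right) 25 = -4 + \left(25 T + 25 c\right) = -4 + 25 T + 25 c$)
$J{\left(h \right)} = h^{2} + 297 h$ ($J{\left(h \right)} = \left(h^{2} + \left(-4 + 25 \cdot 3 + 25 \left(\left(-3\right) \left(-3\right)\right)\right) h\right) + h = \left(h^{2} + \left(-4 + 75 + 25 \cdot 9\right) h\right) + h = \left(h^{2} + \left(-4 + 75 + 225\right) h\right) + h = \left(h^{2} + 296 h\right) + h = h^{2} + 297 h$)
$785 J{\left(l{\left(-1 \right)} \right)} + 1286 = 785 \left(- 5 \left(297 - 5\right)\right) + 1286 = 785 \left(\left(-5\right) 292\right) + 1286 = 785 \left(-1460\right) + 1286 = -1146100 + 1286 = -1144814$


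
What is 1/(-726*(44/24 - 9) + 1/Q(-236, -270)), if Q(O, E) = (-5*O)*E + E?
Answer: 318870/1659080609 ≈ 0.00019220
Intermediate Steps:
Q(O, E) = E - 5*E*O (Q(O, E) = -5*E*O + E = E - 5*E*O)
1/(-726*(44/24 - 9) + 1/Q(-236, -270)) = 1/(-726*(44/24 - 9) + 1/(-270*(1 - 5*(-236)))) = 1/(-726*(44*(1/24) - 9) + 1/(-270*(1 + 1180))) = 1/(-726*(11/6 - 9) + 1/(-270*1181)) = 1/(-726*(-43/6) + 1/(-318870)) = 1/(5203 - 1/318870) = 1/(1659080609/318870) = 318870/1659080609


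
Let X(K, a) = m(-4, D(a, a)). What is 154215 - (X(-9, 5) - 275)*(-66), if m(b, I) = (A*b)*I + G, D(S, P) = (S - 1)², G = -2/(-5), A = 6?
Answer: 553737/5 ≈ 1.1075e+5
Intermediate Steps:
G = ⅖ (G = -2*(-⅕) = ⅖ ≈ 0.40000)
D(S, P) = (-1 + S)²
m(b, I) = ⅖ + 6*I*b (m(b, I) = (6*b)*I + ⅖ = 6*I*b + ⅖ = ⅖ + 6*I*b)
X(K, a) = ⅖ - 24*(-1 + a)² (X(K, a) = ⅖ + 6*(-1 + a)²*(-4) = ⅖ - 24*(-1 + a)²)
154215 - (X(-9, 5) - 275)*(-66) = 154215 - ((⅖ - 24*(-1 + 5)²) - 275)*(-66) = 154215 - ((⅖ - 24*4²) - 275)*(-66) = 154215 - ((⅖ - 24*16) - 275)*(-66) = 154215 - ((⅖ - 384) - 275)*(-66) = 154215 - (-1918/5 - 275)*(-66) = 154215 - (-3293)*(-66)/5 = 154215 - 1*217338/5 = 154215 - 217338/5 = 553737/5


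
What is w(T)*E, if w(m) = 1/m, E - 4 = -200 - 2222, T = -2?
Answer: 1209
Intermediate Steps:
E = -2418 (E = 4 + (-200 - 2222) = 4 - 2422 = -2418)
w(m) = 1/m
w(T)*E = -2418/(-2) = -1/2*(-2418) = 1209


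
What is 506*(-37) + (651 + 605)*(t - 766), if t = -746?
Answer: -1917794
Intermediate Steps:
506*(-37) + (651 + 605)*(t - 766) = 506*(-37) + (651 + 605)*(-746 - 766) = -18722 + 1256*(-1512) = -18722 - 1899072 = -1917794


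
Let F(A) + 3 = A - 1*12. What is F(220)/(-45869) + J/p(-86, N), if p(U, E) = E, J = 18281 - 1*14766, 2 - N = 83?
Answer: -161246140/3715389 ≈ -43.400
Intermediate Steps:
N = -81 (N = 2 - 1*83 = 2 - 83 = -81)
J = 3515 (J = 18281 - 14766 = 3515)
F(A) = -15 + A (F(A) = -3 + (A - 1*12) = -3 + (A - 12) = -3 + (-12 + A) = -15 + A)
F(220)/(-45869) + J/p(-86, N) = (-15 + 220)/(-45869) + 3515/(-81) = 205*(-1/45869) + 3515*(-1/81) = -205/45869 - 3515/81 = -161246140/3715389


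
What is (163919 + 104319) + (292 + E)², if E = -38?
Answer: 332754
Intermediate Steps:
(163919 + 104319) + (292 + E)² = (163919 + 104319) + (292 - 38)² = 268238 + 254² = 268238 + 64516 = 332754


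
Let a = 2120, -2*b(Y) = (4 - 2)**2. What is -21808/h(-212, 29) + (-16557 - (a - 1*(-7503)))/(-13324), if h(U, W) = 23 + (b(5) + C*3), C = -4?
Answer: -72583543/29979 ≈ -2421.1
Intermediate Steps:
b(Y) = -2 (b(Y) = -(4 - 2)**2/2 = -1/2*2**2 = -1/2*4 = -2)
h(U, W) = 9 (h(U, W) = 23 + (-2 - 4*3) = 23 + (-2 - 12) = 23 - 14 = 9)
-21808/h(-212, 29) + (-16557 - (a - 1*(-7503)))/(-13324) = -21808/9 + (-16557 - (2120 - 1*(-7503)))/(-13324) = -21808*1/9 + (-16557 - (2120 + 7503))*(-1/13324) = -21808/9 + (-16557 - 1*9623)*(-1/13324) = -21808/9 + (-16557 - 9623)*(-1/13324) = -21808/9 - 26180*(-1/13324) = -21808/9 + 6545/3331 = -72583543/29979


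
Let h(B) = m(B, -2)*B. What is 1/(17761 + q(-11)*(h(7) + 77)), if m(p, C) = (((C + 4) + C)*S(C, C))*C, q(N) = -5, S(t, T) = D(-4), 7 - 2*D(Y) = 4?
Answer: 1/17376 ≈ 5.7551e-5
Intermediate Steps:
D(Y) = 3/2 (D(Y) = 7/2 - 1/2*4 = 7/2 - 2 = 3/2)
S(t, T) = 3/2
m(p, C) = C*(6 + 3*C) (m(p, C) = (((C + 4) + C)*(3/2))*C = (((4 + C) + C)*(3/2))*C = ((4 + 2*C)*(3/2))*C = (6 + 3*C)*C = C*(6 + 3*C))
h(B) = 0 (h(B) = (3*(-2)*(2 - 2))*B = (3*(-2)*0)*B = 0*B = 0)
1/(17761 + q(-11)*(h(7) + 77)) = 1/(17761 - 5*(0 + 77)) = 1/(17761 - 5*77) = 1/(17761 - 385) = 1/17376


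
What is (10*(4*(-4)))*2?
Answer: -320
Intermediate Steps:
(10*(4*(-4)))*2 = (10*(-16))*2 = -160*2 = -320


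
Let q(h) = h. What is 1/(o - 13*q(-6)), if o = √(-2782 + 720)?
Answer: 39/4073 - I*√2062/8146 ≈ 0.0095752 - 0.0055744*I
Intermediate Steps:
o = I*√2062 (o = √(-2062) = I*√2062 ≈ 45.409*I)
1/(o - 13*q(-6)) = 1/(I*√2062 - 13*(-6)) = 1/(I*√2062 + 78) = 1/(78 + I*√2062)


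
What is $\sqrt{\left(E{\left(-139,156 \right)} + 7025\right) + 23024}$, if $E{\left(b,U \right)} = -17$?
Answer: $4 \sqrt{1877} \approx 173.3$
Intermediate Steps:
$\sqrt{\left(E{\left(-139,156 \right)} + 7025\right) + 23024} = \sqrt{\left(-17 + 7025\right) + 23024} = \sqrt{7008 + 23024} = \sqrt{30032} = 4 \sqrt{1877}$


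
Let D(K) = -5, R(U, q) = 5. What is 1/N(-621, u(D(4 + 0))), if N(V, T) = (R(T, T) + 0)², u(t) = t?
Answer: 1/25 ≈ 0.040000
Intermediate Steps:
N(V, T) = 25 (N(V, T) = (5 + 0)² = 5² = 25)
1/N(-621, u(D(4 + 0))) = 1/25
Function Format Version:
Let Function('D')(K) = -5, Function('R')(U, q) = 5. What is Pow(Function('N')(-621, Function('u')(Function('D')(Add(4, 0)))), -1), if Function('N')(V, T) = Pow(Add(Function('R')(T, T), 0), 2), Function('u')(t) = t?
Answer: Rational(1, 25) ≈ 0.040000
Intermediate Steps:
Function('N')(V, T) = 25 (Function('N')(V, T) = Pow(Add(5, 0), 2) = Pow(5, 2) = 25)
Pow(Function('N')(-621, Function('u')(Function('D')(Add(4, 0)))), -1) = Pow(25, -1) = Rational(1, 25)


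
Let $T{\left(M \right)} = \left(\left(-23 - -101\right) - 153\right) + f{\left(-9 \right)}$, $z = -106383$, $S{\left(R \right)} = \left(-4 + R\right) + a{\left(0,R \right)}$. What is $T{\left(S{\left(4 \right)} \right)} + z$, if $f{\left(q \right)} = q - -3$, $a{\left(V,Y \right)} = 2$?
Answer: $-106464$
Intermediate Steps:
$f{\left(q \right)} = 3 + q$ ($f{\left(q \right)} = q + 3 = 3 + q$)
$S{\left(R \right)} = -2 + R$ ($S{\left(R \right)} = \left(-4 + R\right) + 2 = -2 + R$)
$T{\left(M \right)} = -81$ ($T{\left(M \right)} = \left(\left(-23 - -101\right) - 153\right) + \left(3 - 9\right) = \left(\left(-23 + 101\right) - 153\right) - 6 = \left(78 - 153\right) - 6 = -75 - 6 = -81$)
$T{\left(S{\left(4 \right)} \right)} + z = -81 - 106383 = -106464$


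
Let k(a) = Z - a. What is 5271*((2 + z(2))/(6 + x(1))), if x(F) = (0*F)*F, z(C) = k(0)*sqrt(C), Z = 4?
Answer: 1757 + 3514*sqrt(2) ≈ 6726.5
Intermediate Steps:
k(a) = 4 - a
z(C) = 4*sqrt(C) (z(C) = (4 - 1*0)*sqrt(C) = (4 + 0)*sqrt(C) = 4*sqrt(C))
x(F) = 0 (x(F) = 0*F = 0)
5271*((2 + z(2))/(6 + x(1))) = 5271*((2 + 4*sqrt(2))/(6 + 0)) = 5271*((2 + 4*sqrt(2))/6) = 5271*((2 + 4*sqrt(2))*(1/6)) = 5271*(1/3 + 2*sqrt(2)/3) = 1757 + 3514*sqrt(2)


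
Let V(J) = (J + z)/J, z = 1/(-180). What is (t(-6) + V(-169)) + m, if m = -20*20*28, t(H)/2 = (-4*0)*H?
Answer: -340673579/30420 ≈ -11199.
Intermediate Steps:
z = -1/180 ≈ -0.0055556
t(H) = 0 (t(H) = 2*((-4*0)*H) = 2*(0*H) = 2*0 = 0)
m = -11200 (m = -400*28 = -11200)
V(J) = (-1/180 + J)/J (V(J) = (J - 1/180)/J = (-1/180 + J)/J)
(t(-6) + V(-169)) + m = (0 + (-1/180 - 169)/(-169)) - 11200 = (0 - 1/169*(-30421/180)) - 11200 = (0 + 30421/30420) - 11200 = 30421/30420 - 11200 = -340673579/30420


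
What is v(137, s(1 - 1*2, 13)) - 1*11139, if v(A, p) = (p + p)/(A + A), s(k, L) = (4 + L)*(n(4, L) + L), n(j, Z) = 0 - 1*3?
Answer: -1525873/137 ≈ -11138.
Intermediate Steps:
n(j, Z) = -3 (n(j, Z) = 0 - 3 = -3)
s(k, L) = (-3 + L)*(4 + L) (s(k, L) = (4 + L)*(-3 + L) = (-3 + L)*(4 + L))
v(A, p) = p/A (v(A, p) = (2*p)/((2*A)) = (2*p)*(1/(2*A)) = p/A)
v(137, s(1 - 1*2, 13)) - 1*11139 = (-12 + 13 + 13²)/137 - 1*11139 = (-12 + 13 + 169)*(1/137) - 11139 = 170*(1/137) - 11139 = 170/137 - 11139 = -1525873/137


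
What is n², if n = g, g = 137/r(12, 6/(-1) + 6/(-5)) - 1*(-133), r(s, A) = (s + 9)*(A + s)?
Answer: 4585592089/254016 ≈ 18052.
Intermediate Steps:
r(s, A) = (9 + s)*(A + s)
g = 67717/504 (g = 137/(12² + 9*(6/(-1) + 6/(-5)) + 9*12 + (6/(-1) + 6/(-5))*12) - 1*(-133) = 137/(144 + 9*(6*(-1) + 6*(-⅕)) + 108 + (6*(-1) + 6*(-⅕))*12) + 133 = 137/(144 + 9*(-6 - 6/5) + 108 + (-6 - 6/5)*12) + 133 = 137/(144 + 9*(-36/5) + 108 - 36/5*12) + 133 = 137/(144 - 324/5 + 108 - 432/5) + 133 = 137/(504/5) + 133 = 137*(5/504) + 133 = 685/504 + 133 = 67717/504 ≈ 134.36)
n = 67717/504 ≈ 134.36
n² = (67717/504)² = 4585592089/254016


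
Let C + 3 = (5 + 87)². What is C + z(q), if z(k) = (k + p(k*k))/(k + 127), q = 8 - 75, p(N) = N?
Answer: 85347/10 ≈ 8534.7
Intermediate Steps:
q = -67
C = 8461 (C = -3 + (5 + 87)² = -3 + 92² = -3 + 8464 = 8461)
z(k) = (k + k²)/(127 + k) (z(k) = (k + k*k)/(k + 127) = (k + k²)/(127 + k))
C + z(q) = 8461 - 67*(1 - 67)/(127 - 67) = 8461 - 67*(-66)/60 = 8461 - 67*1/60*(-66) = 8461 + 737/10 = 85347/10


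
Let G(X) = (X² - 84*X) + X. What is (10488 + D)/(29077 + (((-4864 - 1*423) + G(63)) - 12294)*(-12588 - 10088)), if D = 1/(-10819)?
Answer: 113469671/4622608088667 ≈ 2.4547e-5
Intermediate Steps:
G(X) = X² - 83*X
D = -1/10819 ≈ -9.2430e-5
(10488 + D)/(29077 + (((-4864 - 1*423) + G(63)) - 12294)*(-12588 - 10088)) = (10488 - 1/10819)/(29077 + (((-4864 - 1*423) + 63*(-83 + 63)) - 12294)*(-12588 - 10088)) = 113469671/(10819*(29077 + (((-4864 - 423) + 63*(-20)) - 12294)*(-22676))) = 113469671/(10819*(29077 + ((-5287 - 1260) - 12294)*(-22676))) = 113469671/(10819*(29077 + (-6547 - 12294)*(-22676))) = 113469671/(10819*(29077 - 18841*(-22676))) = 113469671/(10819*(29077 + 427238516)) = (113469671/10819)/427267593 = (113469671/10819)*(1/427267593) = 113469671/4622608088667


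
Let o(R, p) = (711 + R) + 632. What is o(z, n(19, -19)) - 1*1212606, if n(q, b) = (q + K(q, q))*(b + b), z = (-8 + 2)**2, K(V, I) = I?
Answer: -1211227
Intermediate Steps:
z = 36 (z = (-6)**2 = 36)
n(q, b) = 4*b*q (n(q, b) = (q + q)*(b + b) = (2*q)*(2*b) = 4*b*q)
o(R, p) = 1343 + R
o(z, n(19, -19)) - 1*1212606 = (1343 + 36) - 1*1212606 = 1379 - 1212606 = -1211227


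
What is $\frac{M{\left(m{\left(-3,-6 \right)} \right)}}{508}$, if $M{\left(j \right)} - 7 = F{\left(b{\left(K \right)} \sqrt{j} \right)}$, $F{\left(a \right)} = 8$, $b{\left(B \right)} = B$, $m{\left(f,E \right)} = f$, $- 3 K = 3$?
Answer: $\frac{15}{508} \approx 0.029528$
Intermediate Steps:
$K = -1$ ($K = \left(- \frac{1}{3}\right) 3 = -1$)
$M{\left(j \right)} = 15$ ($M{\left(j \right)} = 7 + 8 = 15$)
$\frac{M{\left(m{\left(-3,-6 \right)} \right)}}{508} = \frac{15}{508}$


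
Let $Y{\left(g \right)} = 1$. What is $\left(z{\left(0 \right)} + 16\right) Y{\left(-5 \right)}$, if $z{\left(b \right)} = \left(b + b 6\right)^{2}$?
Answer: $16$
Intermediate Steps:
$z{\left(b \right)} = 49 b^{2}$ ($z{\left(b \right)} = \left(b + 6 b\right)^{2} = \left(7 b\right)^{2} = 49 b^{2}$)
$\left(z{\left(0 \right)} + 16\right) Y{\left(-5 \right)} = \left(49 \cdot 0^{2} + 16\right) 1 = \left(49 \cdot 0 + 16\right) 1 = \left(0 + 16\right) 1 = 16 \cdot 1 = 16$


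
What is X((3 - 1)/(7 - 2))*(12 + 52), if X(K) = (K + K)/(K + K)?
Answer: 64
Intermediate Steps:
X(K) = 1 (X(K) = (2*K)/((2*K)) = (2*K)*(1/(2*K)) = 1)
X((3 - 1)/(7 - 2))*(12 + 52) = 1*(12 + 52) = 1*64 = 64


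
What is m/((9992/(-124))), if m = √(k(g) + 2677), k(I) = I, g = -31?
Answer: -651*√6/2498 ≈ -0.63836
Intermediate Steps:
m = 21*√6 (m = √(-31 + 2677) = √2646 = 21*√6 ≈ 51.439)
m/((9992/(-124))) = (21*√6)/((9992/(-124))) = (21*√6)/((9992*(-1/124))) = (21*√6)/(-2498/31) = (21*√6)*(-31/2498) = -651*√6/2498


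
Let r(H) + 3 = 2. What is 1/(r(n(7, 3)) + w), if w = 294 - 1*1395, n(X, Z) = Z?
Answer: -1/1102 ≈ -0.00090744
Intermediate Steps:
w = -1101 (w = 294 - 1395 = -1101)
r(H) = -1 (r(H) = -3 + 2 = -1)
1/(r(n(7, 3)) + w) = 1/(-1 - 1101) = 1/(-1102) = -1/1102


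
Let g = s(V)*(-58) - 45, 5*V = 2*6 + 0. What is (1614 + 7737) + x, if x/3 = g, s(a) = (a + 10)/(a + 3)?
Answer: 79348/9 ≈ 8816.4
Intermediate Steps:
V = 12/5 (V = (2*6 + 0)/5 = (12 + 0)/5 = (⅕)*12 = 12/5 ≈ 2.4000)
s(a) = (10 + a)/(3 + a)
g = -4811/27 (g = ((10 + 12/5)/(3 + 12/5))*(-58) - 45 = ((62/5)/(27/5))*(-58) - 45 = ((5/27)*(62/5))*(-58) - 45 = (62/27)*(-58) - 45 = -3596/27 - 45 = -4811/27 ≈ -178.19)
x = -4811/9 (x = 3*(-4811/27) = -4811/9 ≈ -534.56)
(1614 + 7737) + x = (1614 + 7737) - 4811/9 = 9351 - 4811/9 = 79348/9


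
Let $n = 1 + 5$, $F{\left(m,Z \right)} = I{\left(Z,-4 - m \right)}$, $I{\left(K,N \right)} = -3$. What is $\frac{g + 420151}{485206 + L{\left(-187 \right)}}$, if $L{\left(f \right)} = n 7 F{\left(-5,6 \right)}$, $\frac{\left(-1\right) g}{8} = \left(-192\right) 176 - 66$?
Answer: $\frac{138203}{97016} \approx 1.4245$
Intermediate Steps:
$F{\left(m,Z \right)} = -3$
$g = 270864$ ($g = - 8 \left(\left(-192\right) 176 - 66\right) = - 8 \left(-33792 - 66\right) = \left(-8\right) \left(-33858\right) = 270864$)
$n = 6$
$L{\left(f \right)} = -126$ ($L{\left(f \right)} = 6 \cdot 7 \left(-3\right) = 42 \left(-3\right) = -126$)
$\frac{g + 420151}{485206 + L{\left(-187 \right)}} = \frac{270864 + 420151}{485206 - 126} = \frac{691015}{485080} = 691015 \cdot \frac{1}{485080} = \frac{138203}{97016}$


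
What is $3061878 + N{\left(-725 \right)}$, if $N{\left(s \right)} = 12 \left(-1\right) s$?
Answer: $3070578$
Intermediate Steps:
$N{\left(s \right)} = - 12 s$
$3061878 + N{\left(-725 \right)} = 3061878 - -8700 = 3061878 + 8700 = 3070578$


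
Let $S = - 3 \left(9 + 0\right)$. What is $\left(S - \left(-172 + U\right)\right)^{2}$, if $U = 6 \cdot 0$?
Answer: $21025$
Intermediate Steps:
$U = 0$
$S = -27$ ($S = \left(-3\right) 9 = -27$)
$\left(S - \left(-172 + U\right)\right)^{2} = \left(-27 + \left(172 - 0\right)\right)^{2} = \left(-27 + \left(172 + 0\right)\right)^{2} = \left(-27 + 172\right)^{2} = 145^{2} = 21025$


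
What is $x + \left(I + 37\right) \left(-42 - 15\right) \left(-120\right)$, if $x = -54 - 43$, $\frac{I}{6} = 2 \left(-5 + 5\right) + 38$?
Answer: $1812503$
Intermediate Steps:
$I = 228$ ($I = 6 \left(2 \left(-5 + 5\right) + 38\right) = 6 \left(2 \cdot 0 + 38\right) = 6 \left(0 + 38\right) = 6 \cdot 38 = 228$)
$x = -97$ ($x = -54 - 43 = -97$)
$x + \left(I + 37\right) \left(-42 - 15\right) \left(-120\right) = -97 + \left(228 + 37\right) \left(-42 - 15\right) \left(-120\right) = -97 + 265 \left(-57\right) \left(-120\right) = -97 - -1812600 = -97 + 1812600 = 1812503$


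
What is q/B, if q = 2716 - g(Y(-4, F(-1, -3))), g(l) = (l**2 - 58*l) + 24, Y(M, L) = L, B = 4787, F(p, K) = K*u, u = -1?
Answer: 2857/4787 ≈ 0.59682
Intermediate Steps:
F(p, K) = -K (F(p, K) = K*(-1) = -K)
g(l) = 24 + l**2 - 58*l
q = 2857 (q = 2716 - (24 + (-1*(-3))**2 - (-58)*(-3)) = 2716 - (24 + 3**2 - 58*3) = 2716 - (24 + 9 - 174) = 2716 - 1*(-141) = 2716 + 141 = 2857)
q/B = 2857/4787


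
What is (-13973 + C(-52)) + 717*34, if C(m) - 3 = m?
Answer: 10356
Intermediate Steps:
C(m) = 3 + m
(-13973 + C(-52)) + 717*34 = (-13973 + (3 - 52)) + 717*34 = (-13973 - 49) + 24378 = -14022 + 24378 = 10356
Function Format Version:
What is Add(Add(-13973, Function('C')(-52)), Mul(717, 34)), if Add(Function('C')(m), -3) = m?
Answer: 10356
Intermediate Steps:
Function('C')(m) = Add(3, m)
Add(Add(-13973, Function('C')(-52)), Mul(717, 34)) = Add(Add(-13973, Add(3, -52)), Mul(717, 34)) = Add(Add(-13973, -49), 24378) = Add(-14022, 24378) = 10356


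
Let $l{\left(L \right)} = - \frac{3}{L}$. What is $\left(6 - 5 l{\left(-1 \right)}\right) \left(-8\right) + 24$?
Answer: $96$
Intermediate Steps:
$\left(6 - 5 l{\left(-1 \right)}\right) \left(-8\right) + 24 = \left(6 - 5 \left(- \frac{3}{-1}\right)\right) \left(-8\right) + 24 = \left(6 - 5 \left(\left(-3\right) \left(-1\right)\right)\right) \left(-8\right) + 24 = \left(6 - 15\right) \left(-8\right) + 24 = \left(-9\right) \left(-8\right) + 24 = 72 + 24 = 96$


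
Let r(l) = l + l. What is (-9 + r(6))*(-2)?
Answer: -6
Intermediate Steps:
r(l) = 2*l
(-9 + r(6))*(-2) = (-9 + 2*6)*(-2) = (-9 + 12)*(-2) = 3*(-2) = -6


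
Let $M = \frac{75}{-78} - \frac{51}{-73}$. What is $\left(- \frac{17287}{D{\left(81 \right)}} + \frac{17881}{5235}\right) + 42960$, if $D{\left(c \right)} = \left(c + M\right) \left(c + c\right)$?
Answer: $\frac{3175905560906}{73923435} \approx 42962.0$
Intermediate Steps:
$M = - \frac{499}{1898}$ ($M = 75 \left(- \frac{1}{78}\right) - - \frac{51}{73} = - \frac{25}{26} + \frac{51}{73} = - \frac{499}{1898} \approx -0.26291$)
$D{\left(c \right)} = 2 c \left(- \frac{499}{1898} + c\right)$ ($D{\left(c \right)} = \left(c - \frac{499}{1898}\right) \left(c + c\right) = \left(- \frac{499}{1898} + c\right) 2 c = 2 c \left(- \frac{499}{1898} + c\right)$)
$\left(- \frac{17287}{D{\left(81 \right)}} + \frac{17881}{5235}\right) + 42960 = \left(- \frac{17287}{\frac{1}{949} \cdot 81 \left(-499 + 1898 \cdot 81\right)} + \frac{17881}{5235}\right) + 42960 = \left(- \frac{17287}{\frac{1}{949} \cdot 81 \left(-499 + 153738\right)} + 17881 \cdot \frac{1}{5235}\right) + 42960 = \left(- \frac{17287}{\frac{1}{949} \cdot 81 \cdot 153239} + \frac{17881}{5235}\right) + 42960 = \left(- \frac{17287}{\frac{12412359}{949}} + \frac{17881}{5235}\right) + 42960 = \left(\left(-17287\right) \frac{949}{12412359} + \frac{17881}{5235}\right) + 42960 = \left(- \frac{55991}{42363} + \frac{17881}{5235}\right) + 42960 = \frac{154793306}{73923435} + 42960 = \frac{3175905560906}{73923435}$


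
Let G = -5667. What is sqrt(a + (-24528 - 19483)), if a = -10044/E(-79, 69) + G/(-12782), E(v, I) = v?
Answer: I*sqrt(44745797174470546)/1009778 ≈ 209.48*I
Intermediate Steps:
a = 128830101/1009778 (a = -10044/(-79) - 5667/(-12782) = -10044*(-1/79) - 5667*(-1/12782) = 10044/79 + 5667/12782 = 128830101/1009778 ≈ 127.58)
sqrt(a + (-24528 - 19483)) = sqrt(128830101/1009778 + (-24528 - 19483)) = sqrt(128830101/1009778 - 44011) = sqrt(-44312509457/1009778) = I*sqrt(44745797174470546)/1009778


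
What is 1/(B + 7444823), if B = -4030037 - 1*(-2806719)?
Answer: 1/6221505 ≈ 1.6073e-7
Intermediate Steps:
B = -1223318 (B = -4030037 + 2806719 = -1223318)
1/(B + 7444823) = 1/(-1223318 + 7444823) = 1/6221505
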